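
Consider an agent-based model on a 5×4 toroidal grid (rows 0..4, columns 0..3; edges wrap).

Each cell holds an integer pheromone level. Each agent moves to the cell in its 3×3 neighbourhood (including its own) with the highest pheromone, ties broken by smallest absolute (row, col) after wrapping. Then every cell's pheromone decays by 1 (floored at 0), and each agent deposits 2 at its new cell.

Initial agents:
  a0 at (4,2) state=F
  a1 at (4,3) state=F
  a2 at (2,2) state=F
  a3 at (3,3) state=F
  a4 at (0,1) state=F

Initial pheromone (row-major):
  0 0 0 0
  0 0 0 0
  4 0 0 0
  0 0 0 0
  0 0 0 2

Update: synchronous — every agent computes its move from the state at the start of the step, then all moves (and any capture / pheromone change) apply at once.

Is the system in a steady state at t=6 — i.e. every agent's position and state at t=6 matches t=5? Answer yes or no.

t=1: a0@(4,3) a1@(4,3) a2@(1,1) a3@(2,0) a4@(0,0) | pheromone: 2 0 0 0 / 0 2 0 0 / 5 0 0 0 / 0 0 0 0 / 0 0 0 5
t=2: a0@(4,3) a1@(4,3) a2@(2,0) a3@(2,0) a4@(4,3) | pheromone: 1 0 0 0 / 0 1 0 0 / 8 0 0 0 / 0 0 0 0 / 0 0 0 10
t=3: a0@(4,3) a1@(4,3) a2@(2,0) a3@(2,0) a4@(4,3) | pheromone: 0 0 0 0 / 0 0 0 0 / 11 0 0 0 / 0 0 0 0 / 0 0 0 15
t=4: a0@(4,3) a1@(4,3) a2@(2,0) a3@(2,0) a4@(4,3) | pheromone: 0 0 0 0 / 0 0 0 0 / 14 0 0 0 / 0 0 0 0 / 0 0 0 20
t=5: a0@(4,3) a1@(4,3) a2@(2,0) a3@(2,0) a4@(4,3) | pheromone: 0 0 0 0 / 0 0 0 0 / 17 0 0 0 / 0 0 0 0 / 0 0 0 25
t=6: a0@(4,3) a1@(4,3) a2@(2,0) a3@(2,0) a4@(4,3) | pheromone: 0 0 0 0 / 0 0 0 0 / 20 0 0 0 / 0 0 0 0 / 0 0 0 30

yes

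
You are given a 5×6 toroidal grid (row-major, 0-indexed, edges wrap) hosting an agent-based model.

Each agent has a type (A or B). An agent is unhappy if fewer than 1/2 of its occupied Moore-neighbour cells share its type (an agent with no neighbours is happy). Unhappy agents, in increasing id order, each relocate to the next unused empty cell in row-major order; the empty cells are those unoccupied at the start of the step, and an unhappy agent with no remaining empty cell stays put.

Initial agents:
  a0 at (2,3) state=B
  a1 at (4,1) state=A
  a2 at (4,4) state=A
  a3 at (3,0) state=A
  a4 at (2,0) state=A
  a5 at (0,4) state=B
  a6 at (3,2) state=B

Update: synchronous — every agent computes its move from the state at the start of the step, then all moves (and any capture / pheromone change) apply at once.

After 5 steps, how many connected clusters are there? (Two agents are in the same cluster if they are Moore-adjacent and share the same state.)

3

t=1: a0@(2,3):B a1@(4,1):A a2@(0,0):A a3@(3,0):A a4@(2,0):A a5@(0,1):B a6@(3,2):B
t=2: a0@(2,3):B a1@(4,1):A a2@(0,0):A a3@(3,0):A a4@(2,0):A a5@(0,2):B a6@(3,2):B
t=3: a0@(2,3):B a1@(4,1):A a2@(0,0):A a3@(3,0):A a4@(2,0):A a5@(0,1):B a6@(3,2):B
t=4: a0@(2,3):B a1@(4,1):A a2@(0,0):A a3@(3,0):A a4@(2,0):A a5@(0,2):B a6@(3,2):B
t=5: a0@(2,3):B a1@(4,1):A a2@(0,0):A a3@(3,0):A a4@(2,0):A a5@(0,1):B a6@(3,2):B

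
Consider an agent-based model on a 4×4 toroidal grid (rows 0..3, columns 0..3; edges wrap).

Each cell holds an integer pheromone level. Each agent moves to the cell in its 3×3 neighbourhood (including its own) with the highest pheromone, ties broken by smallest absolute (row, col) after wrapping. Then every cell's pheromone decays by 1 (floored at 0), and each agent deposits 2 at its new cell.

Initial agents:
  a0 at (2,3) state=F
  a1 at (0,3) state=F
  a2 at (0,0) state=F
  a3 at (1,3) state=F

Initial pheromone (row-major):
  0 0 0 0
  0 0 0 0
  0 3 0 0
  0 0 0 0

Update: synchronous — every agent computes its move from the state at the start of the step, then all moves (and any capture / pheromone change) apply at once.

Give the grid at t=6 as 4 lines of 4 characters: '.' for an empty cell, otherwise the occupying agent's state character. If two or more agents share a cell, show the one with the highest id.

F...
....
....
....

t=1: a0@(1,0) a1@(0,0) a2@(0,0) a3@(0,0) | pheromone: 6 0 0 0 / 2 0 0 0 / 0 2 0 0 / 0 0 0 0
t=2: a0@(0,0) a1@(0,0) a2@(0,0) a3@(0,0) | pheromone: 13 0 0 0 / 1 0 0 0 / 0 1 0 0 / 0 0 0 0
t=3: a0@(0,0) a1@(0,0) a2@(0,0) a3@(0,0) | pheromone: 20 0 0 0 / 0 0 0 0 / 0 0 0 0 / 0 0 0 0
t=4: a0@(0,0) a1@(0,0) a2@(0,0) a3@(0,0) | pheromone: 27 0 0 0 / 0 0 0 0 / 0 0 0 0 / 0 0 0 0
t=5: a0@(0,0) a1@(0,0) a2@(0,0) a3@(0,0) | pheromone: 34 0 0 0 / 0 0 0 0 / 0 0 0 0 / 0 0 0 0
t=6: a0@(0,0) a1@(0,0) a2@(0,0) a3@(0,0) | pheromone: 41 0 0 0 / 0 0 0 0 / 0 0 0 0 / 0 0 0 0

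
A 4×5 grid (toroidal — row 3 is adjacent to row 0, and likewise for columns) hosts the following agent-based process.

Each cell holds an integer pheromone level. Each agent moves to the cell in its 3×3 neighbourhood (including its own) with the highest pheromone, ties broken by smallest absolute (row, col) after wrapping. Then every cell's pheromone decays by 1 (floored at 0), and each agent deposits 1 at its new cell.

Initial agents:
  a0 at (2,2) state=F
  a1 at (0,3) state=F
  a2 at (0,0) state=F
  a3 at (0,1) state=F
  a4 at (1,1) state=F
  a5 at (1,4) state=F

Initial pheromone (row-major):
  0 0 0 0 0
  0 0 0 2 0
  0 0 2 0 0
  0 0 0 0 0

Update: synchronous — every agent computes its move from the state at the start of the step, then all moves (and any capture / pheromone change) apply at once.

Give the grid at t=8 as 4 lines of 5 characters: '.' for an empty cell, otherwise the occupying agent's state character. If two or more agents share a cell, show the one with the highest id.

t=1: a0@(1,3) a1@(1,3) a2@(0,0) a3@(0,0) a4@(2,2) a5@(1,3) | pheromone: 2 0 0 0 0 / 0 0 0 4 0 / 0 0 2 0 0 / 0 0 0 0 0
t=2: a0@(1,3) a1@(1,3) a2@(0,0) a3@(0,0) a4@(1,3) a5@(1,3) | pheromone: 3 0 0 0 0 / 0 0 0 7 0 / 0 0 1 0 0 / 0 0 0 0 0
t=3: a0@(1,3) a1@(1,3) a2@(0,0) a3@(0,0) a4@(1,3) a5@(1,3) | pheromone: 4 0 0 0 0 / 0 0 0 10 0 / 0 0 0 0 0 / 0 0 0 0 0
t=4: a0@(1,3) a1@(1,3) a2@(0,0) a3@(0,0) a4@(1,3) a5@(1,3) | pheromone: 5 0 0 0 0 / 0 0 0 13 0 / 0 0 0 0 0 / 0 0 0 0 0
t=5: a0@(1,3) a1@(1,3) a2@(0,0) a3@(0,0) a4@(1,3) a5@(1,3) | pheromone: 6 0 0 0 0 / 0 0 0 16 0 / 0 0 0 0 0 / 0 0 0 0 0
t=6: a0@(1,3) a1@(1,3) a2@(0,0) a3@(0,0) a4@(1,3) a5@(1,3) | pheromone: 7 0 0 0 0 / 0 0 0 19 0 / 0 0 0 0 0 / 0 0 0 0 0
t=7: a0@(1,3) a1@(1,3) a2@(0,0) a3@(0,0) a4@(1,3) a5@(1,3) | pheromone: 8 0 0 0 0 / 0 0 0 22 0 / 0 0 0 0 0 / 0 0 0 0 0
t=8: a0@(1,3) a1@(1,3) a2@(0,0) a3@(0,0) a4@(1,3) a5@(1,3) | pheromone: 9 0 0 0 0 / 0 0 0 25 0 / 0 0 0 0 0 / 0 0 0 0 0

F....
...F.
.....
.....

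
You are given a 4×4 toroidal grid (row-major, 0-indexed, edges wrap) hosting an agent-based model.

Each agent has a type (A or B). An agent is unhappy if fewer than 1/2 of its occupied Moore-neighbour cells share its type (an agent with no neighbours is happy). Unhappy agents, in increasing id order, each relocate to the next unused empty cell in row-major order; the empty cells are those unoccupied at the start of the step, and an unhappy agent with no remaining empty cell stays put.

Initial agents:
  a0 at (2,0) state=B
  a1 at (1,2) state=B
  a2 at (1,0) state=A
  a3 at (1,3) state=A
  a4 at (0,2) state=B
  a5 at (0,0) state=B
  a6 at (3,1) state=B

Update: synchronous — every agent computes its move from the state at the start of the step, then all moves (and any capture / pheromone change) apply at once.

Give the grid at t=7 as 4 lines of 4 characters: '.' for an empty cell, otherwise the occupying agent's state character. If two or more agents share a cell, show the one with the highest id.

.BBA
.AB.
.B..
.B..

t=1: a0@(0,1):B a1@(1,2):B a2@(0,3):A a3@(1,1):A a4@(0,2):B a5@(2,1):B a6@(3,1):B
t=2: a0@(0,1):B a1@(1,2):B a2@(0,0):A a3@(1,0):A a4@(0,2):B a5@(2,1):B a6@(3,1):B
t=3: a0@(0,1):B a1@(1,2):B a2@(0,3):A a3@(1,1):A a4@(0,2):B a5@(2,1):B a6@(3,1):B
t=4: a0@(0,1):B a1@(1,2):B a2@(0,0):A a3@(1,0):A a4@(0,2):B a5@(2,1):B a6@(3,1):B
t=5: a0@(0,1):B a1@(1,2):B a2@(0,3):A a3@(1,1):A a4@(0,2):B a5@(2,1):B a6@(3,1):B
t=6: a0@(0,1):B a1@(1,2):B a2@(0,0):A a3@(1,0):A a4@(0,2):B a5@(2,1):B a6@(3,1):B
t=7: a0@(0,1):B a1@(1,2):B a2@(0,3):A a3@(1,1):A a4@(0,2):B a5@(2,1):B a6@(3,1):B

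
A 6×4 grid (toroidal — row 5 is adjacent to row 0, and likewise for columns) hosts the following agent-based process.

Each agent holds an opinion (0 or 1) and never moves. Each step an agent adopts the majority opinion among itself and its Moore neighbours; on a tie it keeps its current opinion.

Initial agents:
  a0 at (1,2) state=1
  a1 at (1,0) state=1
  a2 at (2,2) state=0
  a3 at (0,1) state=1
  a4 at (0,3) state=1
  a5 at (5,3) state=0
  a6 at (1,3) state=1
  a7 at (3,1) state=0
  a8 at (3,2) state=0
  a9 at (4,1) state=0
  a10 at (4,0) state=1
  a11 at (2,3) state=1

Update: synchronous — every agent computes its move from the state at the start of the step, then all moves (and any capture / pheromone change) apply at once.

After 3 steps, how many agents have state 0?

t=1: a0@(1,2):1 a1@(1,0):1 a2@(2,2):0 a3@(0,1):1 a4@(0,3):1 a5@(5,3):1 a6@(1,3):1 a7@(3,1):0 a8@(3,2):0 a9@(4,1):0 a10@(4,0):0 a11@(2,3):1
t=2: (unchanged — steady state)

5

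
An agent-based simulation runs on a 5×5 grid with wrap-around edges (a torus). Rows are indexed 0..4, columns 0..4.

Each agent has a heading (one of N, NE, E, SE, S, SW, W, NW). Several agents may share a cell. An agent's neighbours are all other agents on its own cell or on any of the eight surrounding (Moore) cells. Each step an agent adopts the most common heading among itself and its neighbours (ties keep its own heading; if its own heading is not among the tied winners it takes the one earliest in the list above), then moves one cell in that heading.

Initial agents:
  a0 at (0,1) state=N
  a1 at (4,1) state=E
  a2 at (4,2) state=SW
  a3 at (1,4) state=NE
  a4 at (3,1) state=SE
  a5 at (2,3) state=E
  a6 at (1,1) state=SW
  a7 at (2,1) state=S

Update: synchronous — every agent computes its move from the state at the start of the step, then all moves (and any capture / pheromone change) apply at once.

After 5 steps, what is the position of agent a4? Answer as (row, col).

(3, 2)

t=1: a0@(1,0):SW a1@(4,2):E a2@(0,1):SW a3@(0,0):NE a4@(4,2):SE a5@(2,4):E a6@(2,0):SW a7@(3,1):S
t=2: a0@(2,4):SW a1@(4,3):E a2@(1,0):SW a3@(1,4):SW a4@(0,3):SE a5@(3,3):SW a6@(3,4):SW a7@(4,1):S
t=3: a0@(3,3):SW a1@(0,2):SW a2@(2,4):SW a3@(2,3):SW a4@(1,4):SE a5@(4,2):SW a6@(4,3):SW a7@(0,1):S
t=4: a0@(4,2):SW a1@(1,1):SW a2@(3,3):SW a3@(3,2):SW a4@(2,3):SW a5@(0,1):SW a6@(0,2):SW a7@(1,0):SW
t=5: a0@(0,1):SW a1@(2,0):SW a2@(4,2):SW a3@(4,1):SW a4@(3,2):SW a5@(1,0):SW a6@(1,1):SW a7@(2,4):SW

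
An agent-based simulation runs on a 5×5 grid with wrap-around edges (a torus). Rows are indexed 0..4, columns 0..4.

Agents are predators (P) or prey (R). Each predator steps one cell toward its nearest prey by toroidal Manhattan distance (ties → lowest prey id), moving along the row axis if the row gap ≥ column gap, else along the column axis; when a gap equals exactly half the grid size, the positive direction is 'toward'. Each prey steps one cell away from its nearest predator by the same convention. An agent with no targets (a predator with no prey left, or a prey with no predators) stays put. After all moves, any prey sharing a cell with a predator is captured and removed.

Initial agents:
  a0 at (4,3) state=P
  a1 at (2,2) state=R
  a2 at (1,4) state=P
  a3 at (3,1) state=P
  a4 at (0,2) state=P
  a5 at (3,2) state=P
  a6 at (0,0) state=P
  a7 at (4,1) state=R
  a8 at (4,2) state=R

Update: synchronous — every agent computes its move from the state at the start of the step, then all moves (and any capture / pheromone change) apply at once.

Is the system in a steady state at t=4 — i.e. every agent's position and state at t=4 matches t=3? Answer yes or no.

t=1: a0@(4,2):P a1@(1,2):R a2@(1,3):P a3@(4,1):P a4@(4,2):P a5@(2,2):P a6@(4,0):P a7@(0,1):R
t=2: a0@(0,2):P a1@(1,1):R a2@(1,2):P a3@(0,1):P a4@(0,2):P a5@(1,2):P a6@(0,0):P a7@(1,1):R
t=3: a0@(1,2):P a2@(1,1):P a3@(1,1):P a4@(1,2):P a5@(1,1):P a6@(1,0):P
t=4: (unchanged — steady state)

yes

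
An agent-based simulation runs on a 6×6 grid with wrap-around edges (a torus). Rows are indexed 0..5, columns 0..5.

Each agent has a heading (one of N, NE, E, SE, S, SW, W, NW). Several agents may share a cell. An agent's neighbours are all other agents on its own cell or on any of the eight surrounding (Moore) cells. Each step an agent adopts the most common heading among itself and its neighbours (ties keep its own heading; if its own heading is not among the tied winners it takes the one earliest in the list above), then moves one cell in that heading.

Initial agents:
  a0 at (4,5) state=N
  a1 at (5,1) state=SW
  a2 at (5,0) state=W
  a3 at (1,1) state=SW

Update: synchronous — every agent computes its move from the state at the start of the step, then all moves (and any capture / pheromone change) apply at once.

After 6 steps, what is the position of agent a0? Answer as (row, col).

t=1: a0@(3,5):N a1@(0,0):SW a2@(5,5):W a3@(2,0):SW
t=2: a0@(2,5):N a1@(1,5):SW a2@(5,4):W a3@(3,5):SW
t=3: a0@(3,4):SW a1@(2,4):SW a2@(5,3):W a3@(4,4):SW
t=4: a0@(4,3):SW a1@(3,3):SW a2@(5,2):W a3@(5,3):SW
t=5: a0@(5,2):SW a1@(4,2):SW a2@(0,1):SW a3@(0,2):SW
t=6: a0@(0,1):SW a1@(5,1):SW a2@(1,0):SW a3@(1,1):SW

(0, 1)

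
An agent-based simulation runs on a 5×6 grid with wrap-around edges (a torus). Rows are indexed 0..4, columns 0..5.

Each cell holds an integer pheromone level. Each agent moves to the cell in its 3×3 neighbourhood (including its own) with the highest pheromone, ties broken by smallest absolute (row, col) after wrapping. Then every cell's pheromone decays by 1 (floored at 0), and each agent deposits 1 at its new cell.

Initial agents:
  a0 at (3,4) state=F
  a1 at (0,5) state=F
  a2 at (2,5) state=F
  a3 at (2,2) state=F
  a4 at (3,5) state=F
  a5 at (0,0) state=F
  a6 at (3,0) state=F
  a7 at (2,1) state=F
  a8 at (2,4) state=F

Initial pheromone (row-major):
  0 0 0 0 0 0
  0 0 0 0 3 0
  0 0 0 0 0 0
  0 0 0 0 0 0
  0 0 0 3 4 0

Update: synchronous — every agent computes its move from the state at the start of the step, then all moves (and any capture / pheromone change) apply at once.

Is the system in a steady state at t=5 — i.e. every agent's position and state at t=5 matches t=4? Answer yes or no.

t=1: a0@(4,4) a1@(4,4) a2@(1,4) a3@(1,1) a4@(4,4) a5@(0,0) a6@(2,0) a7@(1,0) a8@(1,4) | pheromone: 1 0 0 0 0 0 / 1 1 0 0 4 0 / 1 0 0 0 0 0 / 0 0 0 0 0 0 / 0 0 0 2 6 0
t=2: a0@(4,4) a1@(4,4) a2@(1,4) a3@(0,0) a4@(4,4) a5@(0,0) a6@(1,0) a7@(0,0) a8@(1,4) | pheromone: 3 0 0 0 0 0 / 1 0 0 0 5 0 / 0 0 0 0 0 0 / 0 0 0 0 0 0 / 0 0 0 1 8 0
t=3: a0@(4,4) a1@(4,4) a2@(1,4) a3@(0,0) a4@(4,4) a5@(0,0) a6@(0,0) a7@(0,0) a8@(1,4) | pheromone: 6 0 0 0 0 0 / 0 0 0 0 6 0 / 0 0 0 0 0 0 / 0 0 0 0 0 0 / 0 0 0 0 10 0
t=4: a0@(4,4) a1@(4,4) a2@(1,4) a3@(0,0) a4@(4,4) a5@(0,0) a6@(0,0) a7@(0,0) a8@(1,4) | pheromone: 9 0 0 0 0 0 / 0 0 0 0 7 0 / 0 0 0 0 0 0 / 0 0 0 0 0 0 / 0 0 0 0 12 0
t=5: a0@(4,4) a1@(4,4) a2@(1,4) a3@(0,0) a4@(4,4) a5@(0,0) a6@(0,0) a7@(0,0) a8@(1,4) | pheromone: 12 0 0 0 0 0 / 0 0 0 0 8 0 / 0 0 0 0 0 0 / 0 0 0 0 0 0 / 0 0 0 0 14 0

yes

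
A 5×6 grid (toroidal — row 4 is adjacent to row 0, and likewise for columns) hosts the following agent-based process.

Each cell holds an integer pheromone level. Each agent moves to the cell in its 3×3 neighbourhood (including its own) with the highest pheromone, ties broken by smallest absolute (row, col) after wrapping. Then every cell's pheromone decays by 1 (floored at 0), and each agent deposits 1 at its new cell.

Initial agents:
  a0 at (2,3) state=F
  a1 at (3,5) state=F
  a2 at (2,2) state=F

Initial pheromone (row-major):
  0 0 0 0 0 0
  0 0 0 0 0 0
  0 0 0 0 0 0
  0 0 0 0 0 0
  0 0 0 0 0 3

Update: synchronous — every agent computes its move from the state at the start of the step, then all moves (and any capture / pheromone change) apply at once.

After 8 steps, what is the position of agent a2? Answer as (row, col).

(1, 1)

t=1: a0@(1,2) a1@(4,5) a2@(1,1) | pheromone: 0 0 0 0 0 0 / 0 1 1 0 0 0 / 0 0 0 0 0 0 / 0 0 0 0 0 0 / 0 0 0 0 0 3
t=2: a0@(1,1) a1@(4,5) a2@(1,1) | pheromone: 0 0 0 0 0 0 / 0 2 0 0 0 0 / 0 0 0 0 0 0 / 0 0 0 0 0 0 / 0 0 0 0 0 3
t=3: a0@(1,1) a1@(4,5) a2@(1,1) | pheromone: 0 0 0 0 0 0 / 0 3 0 0 0 0 / 0 0 0 0 0 0 / 0 0 0 0 0 0 / 0 0 0 0 0 3
t=4: a0@(1,1) a1@(4,5) a2@(1,1) | pheromone: 0 0 0 0 0 0 / 0 4 0 0 0 0 / 0 0 0 0 0 0 / 0 0 0 0 0 0 / 0 0 0 0 0 3
t=5: a0@(1,1) a1@(4,5) a2@(1,1) | pheromone: 0 0 0 0 0 0 / 0 5 0 0 0 0 / 0 0 0 0 0 0 / 0 0 0 0 0 0 / 0 0 0 0 0 3
t=6: a0@(1,1) a1@(4,5) a2@(1,1) | pheromone: 0 0 0 0 0 0 / 0 6 0 0 0 0 / 0 0 0 0 0 0 / 0 0 0 0 0 0 / 0 0 0 0 0 3
t=7: a0@(1,1) a1@(4,5) a2@(1,1) | pheromone: 0 0 0 0 0 0 / 0 7 0 0 0 0 / 0 0 0 0 0 0 / 0 0 0 0 0 0 / 0 0 0 0 0 3
t=8: a0@(1,1) a1@(4,5) a2@(1,1) | pheromone: 0 0 0 0 0 0 / 0 8 0 0 0 0 / 0 0 0 0 0 0 / 0 0 0 0 0 0 / 0 0 0 0 0 3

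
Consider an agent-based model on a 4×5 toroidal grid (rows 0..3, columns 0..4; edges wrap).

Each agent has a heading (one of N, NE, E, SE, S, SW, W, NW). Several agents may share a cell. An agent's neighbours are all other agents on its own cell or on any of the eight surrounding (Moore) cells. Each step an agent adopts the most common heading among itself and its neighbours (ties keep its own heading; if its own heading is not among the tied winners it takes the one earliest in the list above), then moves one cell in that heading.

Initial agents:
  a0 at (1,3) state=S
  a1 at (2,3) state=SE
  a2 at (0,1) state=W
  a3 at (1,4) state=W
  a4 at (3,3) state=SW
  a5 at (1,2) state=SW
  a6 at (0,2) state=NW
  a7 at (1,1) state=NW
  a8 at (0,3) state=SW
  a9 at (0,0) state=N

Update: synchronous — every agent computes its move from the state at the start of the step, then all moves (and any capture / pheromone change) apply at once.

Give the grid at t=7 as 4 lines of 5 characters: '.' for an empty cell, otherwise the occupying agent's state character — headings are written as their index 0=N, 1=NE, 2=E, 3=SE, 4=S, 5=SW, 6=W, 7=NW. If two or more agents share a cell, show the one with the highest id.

t=1: a0@(2,2):SW a1@(3,2):SW a2@(3,0):NW a3@(1,3):W a4@(0,2):SW a5@(2,1):SW a6@(1,1):SW a7@(0,0):NW a8@(1,2):SW a9@(0,4):W
t=2: a0@(3,1):SW a1@(0,1):SW a2@(2,4):NW a3@(2,2):SW a4@(1,1):SW a5@(3,0):SW a6@(2,0):SW a7@(3,4):NW a8@(2,1):SW a9@(0,3):W
t=3: a0@(0,0):SW a1@(1,0):SW a2@(1,3):NW a3@(3,1):SW a4@(2,0):SW a5@(0,4):SW a6@(3,4):SW a7@(2,3):NW a8@(3,0):SW a9@(0,2):W
t=4: a0@(1,4):SW a1@(2,4):SW a2@(0,2):NW a3@(0,0):SW a4@(3,4):SW a5@(1,3):SW a6@(0,3):SW a7@(1,2):NW a8@(0,4):SW a9@(0,1):W
t=5: a0@(2,3):SW a1@(3,3):SW a2@(3,1):NW a3@(1,4):SW a4@(0,3):SW a5@(2,2):SW a6@(1,2):SW a7@(0,1):NW a8@(1,3):SW a9@(3,0):NW
t=6: a0@(3,2):SW a1@(0,2):SW a2@(2,0):NW a3@(2,3):SW a4@(1,2):SW a5@(3,1):SW a6@(2,1):SW a7@(3,0):NW a8@(2,2):SW a9@(2,4):NW
t=7: a0@(0,1):SW a1@(1,1):SW a2@(1,4):NW a3@(3,2):SW a4@(2,1):SW a5@(0,0):SW a6@(3,0):SW a7@(2,4):NW a8@(3,1):SW a9@(1,3):NW

55...
.5.77
.5..7
555..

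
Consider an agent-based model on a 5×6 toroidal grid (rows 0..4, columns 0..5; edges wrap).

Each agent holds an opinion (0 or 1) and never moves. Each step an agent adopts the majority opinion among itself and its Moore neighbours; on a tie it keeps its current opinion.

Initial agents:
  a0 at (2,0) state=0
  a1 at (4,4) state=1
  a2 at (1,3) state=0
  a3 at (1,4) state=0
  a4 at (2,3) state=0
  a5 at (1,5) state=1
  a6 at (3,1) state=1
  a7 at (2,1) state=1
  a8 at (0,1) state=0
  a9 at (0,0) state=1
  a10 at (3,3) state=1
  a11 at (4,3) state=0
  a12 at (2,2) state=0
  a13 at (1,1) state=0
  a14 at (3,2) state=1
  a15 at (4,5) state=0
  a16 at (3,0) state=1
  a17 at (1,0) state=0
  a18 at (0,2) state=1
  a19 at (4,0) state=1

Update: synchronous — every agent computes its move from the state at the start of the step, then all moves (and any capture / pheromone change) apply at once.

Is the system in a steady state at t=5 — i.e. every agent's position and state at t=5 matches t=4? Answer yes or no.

yes

t=1: a0@(2,0):1 a1@(4,4):1 a2@(1,3):0 a3@(1,4):0 a4@(2,3):0 a5@(1,5):0 a6@(3,1):1 a7@(2,1):1 a8@(0,1):0 a9@(0,0):0 a10@(3,3):1 a11@(4,3):1 a12@(2,2):0 a13@(1,1):0 a14@(3,2):1 a15@(4,5):1 a16@(3,0):1 a17@(1,0):0 a18@(0,2):0 a19@(4,0):1
t=2: (unchanged — steady state)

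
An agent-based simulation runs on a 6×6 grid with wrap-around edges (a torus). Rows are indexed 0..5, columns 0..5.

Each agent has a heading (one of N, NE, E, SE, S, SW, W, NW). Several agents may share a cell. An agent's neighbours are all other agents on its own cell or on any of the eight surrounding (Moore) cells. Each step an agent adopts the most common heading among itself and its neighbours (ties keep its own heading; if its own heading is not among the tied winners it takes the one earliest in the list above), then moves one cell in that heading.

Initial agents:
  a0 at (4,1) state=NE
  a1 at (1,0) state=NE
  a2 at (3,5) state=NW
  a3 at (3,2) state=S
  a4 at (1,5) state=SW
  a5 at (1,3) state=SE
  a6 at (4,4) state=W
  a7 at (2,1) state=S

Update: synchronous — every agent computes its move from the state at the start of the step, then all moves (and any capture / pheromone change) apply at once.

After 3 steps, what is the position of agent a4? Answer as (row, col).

(4, 2)

t=1: a0@(3,2):NE a1@(0,1):NE a2@(2,4):NW a3@(4,2):S a4@(2,4):SW a5@(2,4):SE a6@(4,3):W a7@(3,1):S
t=2: a0@(4,2):S a1@(5,2):NE a2@(1,3):NW a3@(5,2):S a4@(3,3):SW a5@(3,5):SE a6@(4,2):W a7@(4,1):S
t=3: a0@(5,2):S a1@(0,2):S a2@(0,2):NW a3@(0,2):S a4@(4,2):SW a5@(4,0):SE a6@(5,2):S a7@(5,1):S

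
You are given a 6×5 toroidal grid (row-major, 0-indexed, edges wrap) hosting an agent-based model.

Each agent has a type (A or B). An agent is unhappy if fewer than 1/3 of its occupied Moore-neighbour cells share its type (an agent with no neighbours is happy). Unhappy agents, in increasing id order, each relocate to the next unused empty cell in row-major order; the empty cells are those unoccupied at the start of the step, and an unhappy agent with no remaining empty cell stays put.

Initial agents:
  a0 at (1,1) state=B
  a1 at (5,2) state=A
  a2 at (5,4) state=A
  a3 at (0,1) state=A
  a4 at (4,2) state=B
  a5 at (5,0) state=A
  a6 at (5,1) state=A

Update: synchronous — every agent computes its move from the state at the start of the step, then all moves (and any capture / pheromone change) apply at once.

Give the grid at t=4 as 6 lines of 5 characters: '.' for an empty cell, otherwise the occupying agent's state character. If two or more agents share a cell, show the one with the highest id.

t=1: a0@(0,0):B a1@(5,2):A a2@(5,4):A a3@(0,1):A a4@(0,2):B a5@(5,0):A a6@(5,1):A
t=2: a0@(0,3):B a1@(5,2):A a2@(5,4):A a3@(0,1):A a4@(0,4):B a5@(5,0):A a6@(5,1):A
t=3: (unchanged — steady state)

.A.BB
.....
.....
.....
.....
AAA.A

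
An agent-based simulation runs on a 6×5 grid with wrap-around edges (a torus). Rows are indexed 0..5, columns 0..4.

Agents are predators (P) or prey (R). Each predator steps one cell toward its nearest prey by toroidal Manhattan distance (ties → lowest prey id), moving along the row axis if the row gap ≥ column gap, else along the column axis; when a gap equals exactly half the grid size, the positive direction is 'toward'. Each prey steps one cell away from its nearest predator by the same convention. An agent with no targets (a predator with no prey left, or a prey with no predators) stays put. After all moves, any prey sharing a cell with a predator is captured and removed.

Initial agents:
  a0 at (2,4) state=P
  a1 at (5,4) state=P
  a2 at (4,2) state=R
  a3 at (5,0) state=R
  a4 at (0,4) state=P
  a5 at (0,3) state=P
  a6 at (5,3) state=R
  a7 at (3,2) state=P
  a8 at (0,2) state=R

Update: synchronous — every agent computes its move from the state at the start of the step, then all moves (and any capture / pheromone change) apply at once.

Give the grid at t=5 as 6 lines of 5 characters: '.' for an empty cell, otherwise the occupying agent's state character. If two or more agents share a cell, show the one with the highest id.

t=1: a0@(3,4):P a1@(5,0):P a2@(5,2):R a3@(5,1):R a4@(5,4):P a5@(5,3):P a6@(5,2):R a7@(4,2):P a8@(0,1):R
t=2: a0@(4,4):P a1@(5,1):P a4@(5,3):P a5@(5,2):P a7@(5,2):P a8@(1,1):R
t=3: a0@(5,4):P a1@(0,1):P a4@(0,3):P a5@(0,2):P a7@(0,2):P a8@(2,1):R
t=4: a0@(0,4):P a1@(1,1):P a4@(1,3):P a5@(1,2):P a7@(1,2):P a8@(3,1):R
t=5: a0@(1,4):P a1@(2,1):P a4@(2,3):P a5@(2,2):P a7@(2,2):P a8@(4,1):R

.....
....P
.PPP.
.....
.R...
.....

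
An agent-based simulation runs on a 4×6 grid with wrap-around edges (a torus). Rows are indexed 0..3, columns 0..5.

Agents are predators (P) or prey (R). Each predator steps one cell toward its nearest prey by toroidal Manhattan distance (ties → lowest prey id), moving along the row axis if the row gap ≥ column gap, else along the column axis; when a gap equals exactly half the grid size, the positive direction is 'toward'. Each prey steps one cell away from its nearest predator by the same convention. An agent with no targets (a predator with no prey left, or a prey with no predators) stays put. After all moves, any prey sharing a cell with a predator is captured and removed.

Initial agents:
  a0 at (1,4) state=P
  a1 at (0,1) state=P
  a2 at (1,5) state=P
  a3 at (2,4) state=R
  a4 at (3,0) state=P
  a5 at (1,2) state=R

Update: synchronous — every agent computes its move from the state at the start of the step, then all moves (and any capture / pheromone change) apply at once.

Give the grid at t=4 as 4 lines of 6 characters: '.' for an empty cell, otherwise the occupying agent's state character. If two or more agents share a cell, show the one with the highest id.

t=1: a0@(2,4):P a1@(1,1):P a2@(2,5):P a3@(3,4):R a4@(3,5):P
t=2: a0@(3,4):P a1@(1,2):P a2@(3,5):P a3@(0,4):R a4@(3,4):P
t=3: a0@(0,4):P a1@(1,3):P a2@(0,5):P a3@(1,4):R a4@(0,4):P
t=4: a0@(1,4):P a1@(1,4):P a2@(1,5):P a3@(2,4):R a4@(1,4):P

......
....PP
....R.
......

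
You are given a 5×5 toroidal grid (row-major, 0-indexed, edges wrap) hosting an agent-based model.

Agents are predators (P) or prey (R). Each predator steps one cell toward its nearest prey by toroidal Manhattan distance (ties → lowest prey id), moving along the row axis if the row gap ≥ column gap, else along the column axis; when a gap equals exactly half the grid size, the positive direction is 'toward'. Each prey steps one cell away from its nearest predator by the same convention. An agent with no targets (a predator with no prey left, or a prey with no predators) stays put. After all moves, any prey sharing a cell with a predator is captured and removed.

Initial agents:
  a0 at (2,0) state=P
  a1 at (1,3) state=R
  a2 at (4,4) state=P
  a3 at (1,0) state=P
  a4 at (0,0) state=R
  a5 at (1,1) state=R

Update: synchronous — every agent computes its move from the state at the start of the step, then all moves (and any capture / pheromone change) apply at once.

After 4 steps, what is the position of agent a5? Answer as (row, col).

t=1: a0@(1,0):P a1@(1,2):R a2@(0,4):P a3@(0,0):P a4@(4,0):R a5@(1,2):R
t=2: a0@(1,1):P a1@(1,3):R a2@(4,4):P a3@(4,0):P a4@(3,0):R a5@(1,3):R
t=3: a0@(1,2):P a1@(1,4):R a2@(3,4):P a3@(3,0):P a4@(2,0):R a5@(1,4):R
t=4: a0@(1,3):P a1@(1,0):R a2@(2,4):P a3@(2,0):P a4@(1,0):R a5@(1,0):R

(1, 0)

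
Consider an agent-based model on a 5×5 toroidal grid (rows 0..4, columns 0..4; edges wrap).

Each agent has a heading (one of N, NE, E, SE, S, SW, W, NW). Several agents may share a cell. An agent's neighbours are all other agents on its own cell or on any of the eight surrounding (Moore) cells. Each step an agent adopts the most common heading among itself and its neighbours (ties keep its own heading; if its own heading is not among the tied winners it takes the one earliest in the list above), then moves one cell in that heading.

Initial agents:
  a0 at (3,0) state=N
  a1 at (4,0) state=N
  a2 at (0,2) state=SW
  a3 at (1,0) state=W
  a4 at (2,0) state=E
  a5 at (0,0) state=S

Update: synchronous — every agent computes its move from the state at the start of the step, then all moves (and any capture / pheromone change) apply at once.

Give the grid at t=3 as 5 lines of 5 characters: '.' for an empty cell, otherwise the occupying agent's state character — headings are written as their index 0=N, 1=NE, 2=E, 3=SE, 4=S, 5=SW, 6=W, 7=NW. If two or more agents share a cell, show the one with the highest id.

t=1: a0@(2,0):N a1@(3,0):N a2@(1,1):SW a3@(1,4):W a4@(2,1):E a5@(1,0):S
t=2: a0@(1,0):N a1@(2,0):N a2@(2,0):SW a3@(1,3):W a4@(1,1):N a5@(2,0):S
t=3: a0@(0,0):N a1@(1,0):N a2@(1,0):N a3@(1,2):W a4@(0,1):N a5@(1,0):N

00...
0.6..
.....
.....
.....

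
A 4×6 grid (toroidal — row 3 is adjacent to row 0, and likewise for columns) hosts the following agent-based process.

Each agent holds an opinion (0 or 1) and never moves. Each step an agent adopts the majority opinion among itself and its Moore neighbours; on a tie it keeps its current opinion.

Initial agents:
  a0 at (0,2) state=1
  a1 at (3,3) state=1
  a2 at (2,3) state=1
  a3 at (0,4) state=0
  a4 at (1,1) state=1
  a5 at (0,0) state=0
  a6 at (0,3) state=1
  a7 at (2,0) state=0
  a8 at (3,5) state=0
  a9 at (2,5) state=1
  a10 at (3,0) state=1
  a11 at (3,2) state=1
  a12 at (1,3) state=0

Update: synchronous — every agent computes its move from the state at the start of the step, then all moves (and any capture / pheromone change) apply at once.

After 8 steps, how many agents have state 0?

t=1: a0@(0,2):1 a1@(3,3):1 a2@(2,3):1 a3@(0,4):0 a4@(1,1):1 a5@(0,0):0 a6@(0,3):1 a7@(2,0):1 a8@(3,5):0 a9@(2,5):1 a10@(3,0):0 a11@(3,2):1 a12@(1,3):1
t=2: a0@(0,2):1 a1@(3,3):1 a2@(2,3):1 a3@(0,4):1 a4@(1,1):1 a5@(0,0):0 a6@(0,3):1 a7@(2,0):1 a8@(3,5):0 a9@(2,5):1 a10@(3,0):0 a11@(3,2):1 a12@(1,3):1
t=3: (unchanged — steady state)

3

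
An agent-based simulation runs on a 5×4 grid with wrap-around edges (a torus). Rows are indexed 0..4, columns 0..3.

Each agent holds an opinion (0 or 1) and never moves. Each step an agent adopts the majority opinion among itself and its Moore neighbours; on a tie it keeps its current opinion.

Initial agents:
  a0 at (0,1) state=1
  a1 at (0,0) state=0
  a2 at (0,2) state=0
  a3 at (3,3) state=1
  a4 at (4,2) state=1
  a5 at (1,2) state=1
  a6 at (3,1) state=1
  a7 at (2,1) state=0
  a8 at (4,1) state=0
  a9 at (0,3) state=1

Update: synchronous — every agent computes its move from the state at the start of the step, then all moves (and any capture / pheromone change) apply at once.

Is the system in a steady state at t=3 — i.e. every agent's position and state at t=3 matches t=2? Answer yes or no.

t=1: a0@(0,1):1 a1@(0,0):0 a2@(0,2):1 a3@(3,3):1 a4@(4,2):1 a5@(1,2):1 a6@(3,1):1 a7@(2,1):1 a8@(4,1):0 a9@(0,3):1
t=2: a0@(0,1):1 a1@(0,0):0 a2@(0,2):1 a3@(3,3):1 a4@(4,2):1 a5@(1,2):1 a6@(3,1):1 a7@(2,1):1 a8@(4,1):1 a9@(0,3):1
t=3: a0@(0,1):1 a1@(0,0):1 a2@(0,2):1 a3@(3,3):1 a4@(4,2):1 a5@(1,2):1 a6@(3,1):1 a7@(2,1):1 a8@(4,1):1 a9@(0,3):1

no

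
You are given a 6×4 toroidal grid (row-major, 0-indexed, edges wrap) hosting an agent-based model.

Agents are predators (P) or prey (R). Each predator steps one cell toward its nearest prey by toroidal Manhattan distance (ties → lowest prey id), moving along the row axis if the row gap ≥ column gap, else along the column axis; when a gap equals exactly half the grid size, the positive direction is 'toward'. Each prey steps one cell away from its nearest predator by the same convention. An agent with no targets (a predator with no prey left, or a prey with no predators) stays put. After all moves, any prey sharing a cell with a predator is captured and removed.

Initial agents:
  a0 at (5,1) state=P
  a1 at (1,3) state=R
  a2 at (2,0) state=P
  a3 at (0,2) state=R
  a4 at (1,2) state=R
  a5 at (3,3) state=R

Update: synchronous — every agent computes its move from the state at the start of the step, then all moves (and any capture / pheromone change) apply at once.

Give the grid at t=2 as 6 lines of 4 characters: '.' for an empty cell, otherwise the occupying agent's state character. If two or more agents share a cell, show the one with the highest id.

P.P.
....
..R.
..RR
....
....

t=1: a0@(0,1):P a1@(0,3):R a2@(1,0):P a3@(1,2):R a4@(2,2):R a5@(4,3):R
t=2: a0@(0,2):P a2@(0,0):P a3@(2,2):R a4@(3,2):R a5@(3,3):R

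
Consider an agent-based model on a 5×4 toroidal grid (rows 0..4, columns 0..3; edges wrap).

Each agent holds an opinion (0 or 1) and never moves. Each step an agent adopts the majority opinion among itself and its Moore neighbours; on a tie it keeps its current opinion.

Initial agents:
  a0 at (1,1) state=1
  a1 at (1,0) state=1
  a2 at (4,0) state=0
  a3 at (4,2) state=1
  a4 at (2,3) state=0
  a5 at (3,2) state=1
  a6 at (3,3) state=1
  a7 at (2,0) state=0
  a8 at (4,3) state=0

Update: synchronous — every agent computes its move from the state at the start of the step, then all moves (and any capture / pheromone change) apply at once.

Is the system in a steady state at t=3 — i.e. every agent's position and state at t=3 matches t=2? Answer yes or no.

no

t=1: a0@(1,1):1 a1@(1,0):1 a2@(4,0):0 a3@(4,2):1 a4@(2,3):1 a5@(3,2):1 a6@(3,3):0 a7@(2,0):1 a8@(4,3):1
t=2: a0@(1,1):1 a1@(1,0):1 a2@(4,0):0 a3@(4,2):1 a4@(2,3):1 a5@(3,2):1 a6@(3,3):1 a7@(2,0):1 a8@(4,3):1
t=3: a0@(1,1):1 a1@(1,0):1 a2@(4,0):1 a3@(4,2):1 a4@(2,3):1 a5@(3,2):1 a6@(3,3):1 a7@(2,0):1 a8@(4,3):1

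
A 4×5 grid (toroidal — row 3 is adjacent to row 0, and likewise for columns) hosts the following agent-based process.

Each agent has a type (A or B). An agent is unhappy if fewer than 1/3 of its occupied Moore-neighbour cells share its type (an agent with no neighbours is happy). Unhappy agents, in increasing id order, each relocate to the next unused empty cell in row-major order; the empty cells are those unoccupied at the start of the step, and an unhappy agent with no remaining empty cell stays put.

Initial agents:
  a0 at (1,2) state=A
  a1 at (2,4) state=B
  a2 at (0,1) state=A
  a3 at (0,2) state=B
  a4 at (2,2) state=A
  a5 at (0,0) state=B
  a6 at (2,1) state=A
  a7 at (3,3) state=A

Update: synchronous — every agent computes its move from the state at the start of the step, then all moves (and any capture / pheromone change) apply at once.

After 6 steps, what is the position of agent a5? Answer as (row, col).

t=1: a0@(1,2):A a1@(0,3):B a2@(0,1):A a3@(0,4):B a4@(2,2):A a5@(1,0):B a6@(2,1):A a7@(3,3):A
t=2: (unchanged — steady state)

(1, 0)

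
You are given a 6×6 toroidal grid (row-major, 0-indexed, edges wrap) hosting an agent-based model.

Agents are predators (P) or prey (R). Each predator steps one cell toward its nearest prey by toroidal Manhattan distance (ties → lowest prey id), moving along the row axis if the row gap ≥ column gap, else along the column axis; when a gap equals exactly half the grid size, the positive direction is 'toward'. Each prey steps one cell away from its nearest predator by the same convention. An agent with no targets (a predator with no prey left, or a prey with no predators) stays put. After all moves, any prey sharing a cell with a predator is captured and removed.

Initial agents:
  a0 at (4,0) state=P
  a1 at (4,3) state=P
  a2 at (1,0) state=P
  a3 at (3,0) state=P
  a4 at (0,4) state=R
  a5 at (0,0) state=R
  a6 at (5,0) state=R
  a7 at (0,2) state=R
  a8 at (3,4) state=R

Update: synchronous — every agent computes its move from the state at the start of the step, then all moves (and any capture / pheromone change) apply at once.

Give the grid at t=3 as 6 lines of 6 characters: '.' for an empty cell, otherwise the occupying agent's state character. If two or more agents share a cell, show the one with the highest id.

t=1: a0@(5,0):P a1@(3,3):P a2@(0,0):P a3@(4,0):P a4@(1,4):R a7@(1,2):R a8@(2,4):R
t=2: a0@(0,0):P a1@(2,3):P a2@(0,5):P a3@(3,0):P a4@(0,4):R a7@(0,2):R a8@(1,4):R
t=3: a0@(0,5):P a1@(1,3):P a2@(0,4):P a3@(2,0):P a4@(0,3):R a7@(0,3):R

...RPP
...P..
P.....
......
......
......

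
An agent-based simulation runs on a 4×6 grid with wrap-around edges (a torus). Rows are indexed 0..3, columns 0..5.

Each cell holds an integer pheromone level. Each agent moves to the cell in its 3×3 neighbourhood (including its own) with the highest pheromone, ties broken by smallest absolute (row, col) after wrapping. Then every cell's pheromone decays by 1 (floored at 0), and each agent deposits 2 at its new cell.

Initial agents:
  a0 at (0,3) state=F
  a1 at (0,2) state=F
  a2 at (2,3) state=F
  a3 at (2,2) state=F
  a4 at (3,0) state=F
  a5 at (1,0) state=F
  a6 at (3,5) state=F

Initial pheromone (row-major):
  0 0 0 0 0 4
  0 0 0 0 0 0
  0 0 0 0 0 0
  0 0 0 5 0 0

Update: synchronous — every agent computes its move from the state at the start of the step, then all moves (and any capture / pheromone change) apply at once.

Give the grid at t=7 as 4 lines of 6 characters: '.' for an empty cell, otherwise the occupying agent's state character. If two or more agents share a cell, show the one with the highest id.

.....F
......
......
...F..

t=1: a0@(3,3) a1@(3,3) a2@(3,3) a3@(3,3) a4@(0,5) a5@(0,5) a6@(0,5) | pheromone: 0 0 0 0 0 9 / 0 0 0 0 0 0 / 0 0 0 0 0 0 / 0 0 0 12 0 0
t=2: a0@(3,3) a1@(3,3) a2@(3,3) a3@(3,3) a4@(0,5) a5@(0,5) a6@(0,5) | pheromone: 0 0 0 0 0 14 / 0 0 0 0 0 0 / 0 0 0 0 0 0 / 0 0 0 19 0 0
t=3: a0@(3,3) a1@(3,3) a2@(3,3) a3@(3,3) a4@(0,5) a5@(0,5) a6@(0,5) | pheromone: 0 0 0 0 0 19 / 0 0 0 0 0 0 / 0 0 0 0 0 0 / 0 0 0 26 0 0
t=4: a0@(3,3) a1@(3,3) a2@(3,3) a3@(3,3) a4@(0,5) a5@(0,5) a6@(0,5) | pheromone: 0 0 0 0 0 24 / 0 0 0 0 0 0 / 0 0 0 0 0 0 / 0 0 0 33 0 0
t=5: a0@(3,3) a1@(3,3) a2@(3,3) a3@(3,3) a4@(0,5) a5@(0,5) a6@(0,5) | pheromone: 0 0 0 0 0 29 / 0 0 0 0 0 0 / 0 0 0 0 0 0 / 0 0 0 40 0 0
t=6: a0@(3,3) a1@(3,3) a2@(3,3) a3@(3,3) a4@(0,5) a5@(0,5) a6@(0,5) | pheromone: 0 0 0 0 0 34 / 0 0 0 0 0 0 / 0 0 0 0 0 0 / 0 0 0 47 0 0
t=7: a0@(3,3) a1@(3,3) a2@(3,3) a3@(3,3) a4@(0,5) a5@(0,5) a6@(0,5) | pheromone: 0 0 0 0 0 39 / 0 0 0 0 0 0 / 0 0 0 0 0 0 / 0 0 0 54 0 0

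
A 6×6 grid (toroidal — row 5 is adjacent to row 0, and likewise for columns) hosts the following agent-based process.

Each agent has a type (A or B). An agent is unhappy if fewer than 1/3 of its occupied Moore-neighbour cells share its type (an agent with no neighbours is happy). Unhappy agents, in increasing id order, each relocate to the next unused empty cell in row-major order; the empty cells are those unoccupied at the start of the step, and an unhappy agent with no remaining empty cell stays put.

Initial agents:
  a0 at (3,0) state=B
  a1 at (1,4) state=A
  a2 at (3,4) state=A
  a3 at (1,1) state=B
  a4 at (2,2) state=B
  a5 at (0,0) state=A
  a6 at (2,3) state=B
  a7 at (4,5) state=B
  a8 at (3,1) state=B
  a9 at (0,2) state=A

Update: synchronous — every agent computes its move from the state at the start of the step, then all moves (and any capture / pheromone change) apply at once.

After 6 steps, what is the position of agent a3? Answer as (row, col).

(1, 1)

t=1: a0@(3,0):B a1@(0,1):A a2@(0,3):A a3@(1,1):B a4@(2,2):B a5@(0,4):A a6@(2,3):B a7@(4,5):B a8@(3,1):B a9@(0,5):A
t=2: a0@(3,0):B a1@(0,0):A a2@(0,3):A a3@(1,1):B a4@(2,2):B a5@(0,4):A a6@(2,3):B a7@(4,5):B a8@(3,1):B a9@(0,5):A
t=3: (unchanged — steady state)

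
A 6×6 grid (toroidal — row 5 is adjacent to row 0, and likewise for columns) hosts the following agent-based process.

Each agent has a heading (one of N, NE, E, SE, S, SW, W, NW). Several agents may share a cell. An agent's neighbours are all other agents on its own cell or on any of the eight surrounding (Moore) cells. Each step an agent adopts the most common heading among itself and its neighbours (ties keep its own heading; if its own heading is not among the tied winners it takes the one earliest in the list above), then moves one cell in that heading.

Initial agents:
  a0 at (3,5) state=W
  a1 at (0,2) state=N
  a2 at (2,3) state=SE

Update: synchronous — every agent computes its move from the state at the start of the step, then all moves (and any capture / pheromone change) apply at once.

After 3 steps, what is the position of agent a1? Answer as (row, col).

t=1: a0@(3,4):W a1@(5,2):N a2@(3,4):SE
t=2: a0@(3,3):W a1@(4,2):N a2@(4,5):SE
t=3: a0@(3,2):W a1@(3,2):N a2@(5,0):SE

(3, 2)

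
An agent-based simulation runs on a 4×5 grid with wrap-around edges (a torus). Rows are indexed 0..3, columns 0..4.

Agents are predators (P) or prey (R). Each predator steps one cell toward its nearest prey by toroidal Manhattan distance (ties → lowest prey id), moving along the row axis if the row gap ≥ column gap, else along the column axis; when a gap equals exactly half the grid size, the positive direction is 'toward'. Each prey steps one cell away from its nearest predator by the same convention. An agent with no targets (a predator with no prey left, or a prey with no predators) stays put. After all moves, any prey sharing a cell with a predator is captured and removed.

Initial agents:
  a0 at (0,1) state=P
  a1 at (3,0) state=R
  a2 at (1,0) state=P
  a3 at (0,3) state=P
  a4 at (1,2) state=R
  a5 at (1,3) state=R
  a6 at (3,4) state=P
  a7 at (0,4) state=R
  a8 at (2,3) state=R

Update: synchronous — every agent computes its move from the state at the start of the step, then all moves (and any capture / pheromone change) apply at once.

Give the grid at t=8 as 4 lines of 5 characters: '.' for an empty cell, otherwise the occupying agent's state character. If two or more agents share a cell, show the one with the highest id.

.P.P.
...R.
P....
R.R..

t=1: a0@(3,1):P a2@(2,0):P a3@(1,3):P a4@(2,2):R a5@(2,3):R a6@(3,0):P a7@(0,0):R
t=2: a0@(2,1):P a2@(2,1):P a3@(2,3):P a4@(1,2):R a5@(3,3):R a6@(0,0):P a7@(1,0):R
t=3: a0@(1,1):P a2@(1,1):P a3@(3,3):P a4@(0,2):R a5@(0,3):R a6@(1,0):P a7@(2,0):R
t=4: a0@(0,1):P a2@(0,1):P a3@(0,3):P a4@(3,2):R a5@(1,3):R a6@(2,0):P a7@(3,0):R
t=5: a0@(3,1):P a2@(3,1):P a3@(1,3):P a4@(2,2):R a5@(2,3):R a6@(3,0):P a7@(0,0):R
t=6: a0@(2,1):P a2@(2,1):P a3@(2,3):P a4@(1,2):R a5@(3,3):R a6@(0,0):P a7@(1,0):R
t=7: a0@(1,1):P a2@(1,1):P a3@(3,3):P a4@(0,2):R a5@(0,3):R a6@(1,0):P a7@(2,0):R
t=8: a0@(0,1):P a2@(0,1):P a3@(0,3):P a4@(3,2):R a5@(1,3):R a6@(2,0):P a7@(3,0):R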